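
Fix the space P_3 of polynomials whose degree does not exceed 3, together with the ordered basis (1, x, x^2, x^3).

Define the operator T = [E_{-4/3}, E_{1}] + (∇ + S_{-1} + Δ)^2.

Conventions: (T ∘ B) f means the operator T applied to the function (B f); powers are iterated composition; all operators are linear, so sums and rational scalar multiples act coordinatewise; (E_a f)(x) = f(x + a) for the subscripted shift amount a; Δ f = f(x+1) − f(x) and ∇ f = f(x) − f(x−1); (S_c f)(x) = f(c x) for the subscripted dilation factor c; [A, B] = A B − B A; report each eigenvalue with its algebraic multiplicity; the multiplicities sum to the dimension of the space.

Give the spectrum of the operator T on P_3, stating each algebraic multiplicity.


image of 1: 1
image of x: x
image of x^2: x^2 + 8
image of x^3: x^3 + 24x
the matrix is upper triangular; its diagonal is (1, 1, 1, 1)
for a triangular matrix the eigenvalues are the diagonal entries, with algebraic multiplicity their repetition count

λ = 1 (multiplicity 4)


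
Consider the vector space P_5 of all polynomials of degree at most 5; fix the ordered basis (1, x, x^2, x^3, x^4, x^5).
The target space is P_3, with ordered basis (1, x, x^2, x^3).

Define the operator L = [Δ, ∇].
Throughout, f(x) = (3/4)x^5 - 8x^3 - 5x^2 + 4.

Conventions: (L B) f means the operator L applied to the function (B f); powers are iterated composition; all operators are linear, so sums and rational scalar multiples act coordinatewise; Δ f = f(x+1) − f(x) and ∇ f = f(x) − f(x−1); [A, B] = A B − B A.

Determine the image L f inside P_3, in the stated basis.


∇ f = (15/4)x^4 - (15/2)x^3 - (33/2)x^2 + (41/4)x - 9/4
Δ ∇ f = 15x^3 - (81/2)x - 10
Δ f = (15/4)x^4 + (15/2)x^3 - (33/2)x^2 - (121/4)x - 49/4
∇ Δ f = 15x^3 - (81/2)x - 10
[Δ, ∇] f = 0

g(x) = 0


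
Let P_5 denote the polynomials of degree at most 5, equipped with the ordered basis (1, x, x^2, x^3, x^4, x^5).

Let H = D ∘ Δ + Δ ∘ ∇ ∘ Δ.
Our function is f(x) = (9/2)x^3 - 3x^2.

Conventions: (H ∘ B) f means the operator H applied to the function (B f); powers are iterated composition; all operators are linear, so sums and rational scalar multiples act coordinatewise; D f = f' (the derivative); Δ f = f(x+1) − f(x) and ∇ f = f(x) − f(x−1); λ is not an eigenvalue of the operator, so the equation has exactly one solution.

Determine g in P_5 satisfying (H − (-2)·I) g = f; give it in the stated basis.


g(x) = (9/4)x^3 - (3/2)x^2 - (27/4)x - 69/8

write g with unknown coordinates in the stated basis and equate coefficients in (H − (-2)·I) g = f
solving from the highest basis element down gives g = (9/4)x^3 - (3/2)x^2 - (27/4)x - 69/8
check: H g = (27/2)x + 69/4
so H g − (-2)·g = (9/2)x^3 - 3x^2 = f ✓


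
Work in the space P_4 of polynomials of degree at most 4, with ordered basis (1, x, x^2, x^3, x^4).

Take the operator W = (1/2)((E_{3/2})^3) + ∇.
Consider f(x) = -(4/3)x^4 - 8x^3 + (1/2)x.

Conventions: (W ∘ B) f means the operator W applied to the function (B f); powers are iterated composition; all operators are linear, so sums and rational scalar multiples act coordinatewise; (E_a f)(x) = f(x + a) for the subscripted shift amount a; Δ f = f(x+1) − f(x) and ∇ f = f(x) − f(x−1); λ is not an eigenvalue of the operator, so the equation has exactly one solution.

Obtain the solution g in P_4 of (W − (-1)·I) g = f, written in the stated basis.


write g with unknown coordinates in the stated basis and equate coefficients in (W − (-1)·I) g = f
solving from the highest basis element down gives g = -(8/9)x^4 + (64/27)x^3 + (460/27)x^2 - (517/81)x - 10324/243
check: W g = -(4/9)x^4 - (280/27)x^3 - (460/27)x^2 + (1115/162)x + 10324/243
so W g − (-1)·g = -(4/3)x^4 - 8x^3 + (1/2)x = f ✓

g(x) = -(8/9)x^4 + (64/27)x^3 + (460/27)x^2 - (517/81)x - 10324/243


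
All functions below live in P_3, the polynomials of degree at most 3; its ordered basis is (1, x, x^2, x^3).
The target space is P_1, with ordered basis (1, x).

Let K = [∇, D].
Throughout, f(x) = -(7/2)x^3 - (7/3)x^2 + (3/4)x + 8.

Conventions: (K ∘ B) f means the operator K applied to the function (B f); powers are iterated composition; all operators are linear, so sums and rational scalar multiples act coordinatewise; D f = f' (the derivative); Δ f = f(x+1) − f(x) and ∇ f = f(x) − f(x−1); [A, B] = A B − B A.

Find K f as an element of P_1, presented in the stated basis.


the image equals g(x) = 0

D f = -(21/2)x^2 - (14/3)x + 3/4
∇ D f = -21x + 35/6
∇ f = -(21/2)x^2 + (35/6)x - 5/12
D ∇ f = -21x + 35/6
[∇, D] f = 0


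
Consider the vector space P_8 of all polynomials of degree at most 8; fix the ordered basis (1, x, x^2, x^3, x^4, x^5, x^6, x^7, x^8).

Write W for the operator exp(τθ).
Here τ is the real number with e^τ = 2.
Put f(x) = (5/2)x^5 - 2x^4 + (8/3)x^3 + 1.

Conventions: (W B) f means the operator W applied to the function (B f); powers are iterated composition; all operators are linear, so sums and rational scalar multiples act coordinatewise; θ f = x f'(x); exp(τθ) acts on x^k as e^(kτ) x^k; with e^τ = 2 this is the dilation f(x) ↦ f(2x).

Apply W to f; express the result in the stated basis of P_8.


exp(τθ) x^k = e^(kτ) x^k; with e^τ = 2 this sends x^k to 2^k x^k
x^3 ↦ 8 x^3
x^4 ↦ 16 x^4
x^5 ↦ 32 x^5
applying this coordinatewise to f: exp(τθ) f = 80x^5 - 32x^4 + (64/3)x^3 + 1

g(x) = 80x^5 - 32x^4 + (64/3)x^3 + 1


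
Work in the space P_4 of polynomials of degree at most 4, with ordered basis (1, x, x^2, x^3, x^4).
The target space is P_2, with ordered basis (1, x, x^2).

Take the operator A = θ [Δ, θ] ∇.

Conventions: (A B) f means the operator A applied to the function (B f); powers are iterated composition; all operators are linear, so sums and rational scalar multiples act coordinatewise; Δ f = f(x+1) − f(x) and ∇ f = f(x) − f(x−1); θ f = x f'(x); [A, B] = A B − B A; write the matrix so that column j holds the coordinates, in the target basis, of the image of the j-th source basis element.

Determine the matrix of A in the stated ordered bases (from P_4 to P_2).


image of 1: 0
image of x: 0
image of x^2: 0
image of x^3: 6x
image of x^4: 24x^2 + 12x
each image's coordinates form column j of the matrix

the matrix is [[0, 0, 0, 0, 0]; [0, 0, 0, 6, 12]; [0, 0, 0, 0, 24]] (rows listed top to bottom)


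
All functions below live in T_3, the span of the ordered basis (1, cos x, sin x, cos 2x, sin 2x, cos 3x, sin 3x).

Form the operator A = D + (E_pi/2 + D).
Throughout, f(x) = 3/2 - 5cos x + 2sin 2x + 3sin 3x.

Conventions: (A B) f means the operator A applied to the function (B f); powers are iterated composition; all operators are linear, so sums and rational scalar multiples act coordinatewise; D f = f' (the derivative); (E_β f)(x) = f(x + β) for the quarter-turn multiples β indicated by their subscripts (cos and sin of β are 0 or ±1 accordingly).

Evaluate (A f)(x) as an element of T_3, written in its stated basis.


D f = 5sin x + 4cos 2x + 9cos 3x
E_pi/2 f = 3/2 + 5sin x - 2sin 2x - 3cos 3x
D f = 5sin x + 4cos 2x + 9cos 3x
(E_pi/2 + D) f = 3/2 + 10sin x + 4cos 2x - 2sin 2x + 6cos 3x
(D + (E_pi/2 + D)) f = 3/2 + 15sin x + 8cos 2x - 2sin 2x + 15cos 3x

the result is g(x) = 3/2 + 15sin x + 8cos 2x - 2sin 2x + 15cos 3x


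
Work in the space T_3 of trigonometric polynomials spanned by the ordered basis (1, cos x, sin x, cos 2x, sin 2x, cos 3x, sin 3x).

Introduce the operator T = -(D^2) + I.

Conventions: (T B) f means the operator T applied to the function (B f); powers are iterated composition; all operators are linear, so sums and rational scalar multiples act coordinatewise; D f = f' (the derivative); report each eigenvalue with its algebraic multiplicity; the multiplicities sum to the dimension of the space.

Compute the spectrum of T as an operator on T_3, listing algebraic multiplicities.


image of 1: 1
image of cos x: 2cos x
image of sin x: 2sin x
image of cos 2x: 5cos 2x
image of sin 2x: 5sin 2x
image of cos 3x: 10cos 3x
image of sin 3x: 10sin 3x
the matrix is diagonal; its diagonal is (1, 2, 2, 5, 5, 10, 10)
for a triangular matrix the eigenvalues are the diagonal entries, with algebraic multiplicity their repetition count

λ = 1 (multiplicity 1), λ = 2 (multiplicity 2), λ = 5 (multiplicity 2), λ = 10 (multiplicity 2)


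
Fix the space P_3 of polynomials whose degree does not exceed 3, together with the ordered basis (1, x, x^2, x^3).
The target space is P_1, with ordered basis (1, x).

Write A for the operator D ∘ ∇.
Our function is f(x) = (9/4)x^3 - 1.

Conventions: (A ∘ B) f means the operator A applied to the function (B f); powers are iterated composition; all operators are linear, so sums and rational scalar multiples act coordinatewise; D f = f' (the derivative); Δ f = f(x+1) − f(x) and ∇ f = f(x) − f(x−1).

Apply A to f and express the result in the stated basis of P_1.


the image equals g(x) = (27/2)x - 27/4

∇ f = (27/4)x^2 - (27/4)x + 9/4
D ∇ f = (27/2)x - 27/4


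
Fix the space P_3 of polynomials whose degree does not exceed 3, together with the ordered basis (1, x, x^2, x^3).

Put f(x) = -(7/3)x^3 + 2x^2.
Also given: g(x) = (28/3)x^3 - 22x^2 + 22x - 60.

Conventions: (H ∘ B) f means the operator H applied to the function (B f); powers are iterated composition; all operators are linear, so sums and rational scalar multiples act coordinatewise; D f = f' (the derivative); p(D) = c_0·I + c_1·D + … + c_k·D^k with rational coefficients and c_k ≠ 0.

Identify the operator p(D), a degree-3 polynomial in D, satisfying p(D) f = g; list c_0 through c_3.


D^0 f = -(7/3)x^3 + 2x^2
D^1 f = -7x^2 + 4x
D^2 f = -14x + 4
D^3 f = -14
matching coefficients of g against c_0 f + c_1 Df + … from the top degree down determines the c_i
solution: c_0 = -4, c_1 = 2, c_2 = -1, c_3 = 4

c_0 = -4, c_1 = 2, c_2 = -1, c_3 = 4


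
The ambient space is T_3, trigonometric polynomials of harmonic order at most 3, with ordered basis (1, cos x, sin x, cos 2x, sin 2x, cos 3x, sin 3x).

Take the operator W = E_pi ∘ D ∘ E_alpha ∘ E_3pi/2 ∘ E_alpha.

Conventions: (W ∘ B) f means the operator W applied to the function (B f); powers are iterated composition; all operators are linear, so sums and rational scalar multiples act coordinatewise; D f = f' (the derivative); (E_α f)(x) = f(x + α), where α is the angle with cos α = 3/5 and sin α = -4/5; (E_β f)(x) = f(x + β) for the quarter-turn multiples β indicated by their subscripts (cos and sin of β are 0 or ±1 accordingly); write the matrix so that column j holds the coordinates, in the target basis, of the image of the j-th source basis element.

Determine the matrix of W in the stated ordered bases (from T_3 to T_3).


the matrix is [[0, 0, 0, 0, 0, 0, 0]; [0, 7/25, 24/25, 0, 0, 0, 0]; [0, -24/25, 7/25, 0, 0, 0, 0]; [0, 0, 0, 672/625, 1054/625, 0, 0]; [0, 0, 0, -1054/625, 672/625, 0, 0]; [0, 0, 0, 0, 0, 35259/15625, 30888/15625]; [0, 0, 0, 0, 0, -30888/15625, 35259/15625]] (rows listed top to bottom)

image of 1: 0
image of cos x: (7/25)cos x - (24/25)sin x
image of sin x: (24/25)cos x + (7/25)sin x
image of cos 2x: (672/625)cos 2x - (1054/625)sin 2x
image of sin 2x: (1054/625)cos 2x + (672/625)sin 2x
image of cos 3x: (35259/15625)cos 3x - (30888/15625)sin 3x
image of sin 3x: (30888/15625)cos 3x + (35259/15625)sin 3x
each image's coordinates form column j of the matrix


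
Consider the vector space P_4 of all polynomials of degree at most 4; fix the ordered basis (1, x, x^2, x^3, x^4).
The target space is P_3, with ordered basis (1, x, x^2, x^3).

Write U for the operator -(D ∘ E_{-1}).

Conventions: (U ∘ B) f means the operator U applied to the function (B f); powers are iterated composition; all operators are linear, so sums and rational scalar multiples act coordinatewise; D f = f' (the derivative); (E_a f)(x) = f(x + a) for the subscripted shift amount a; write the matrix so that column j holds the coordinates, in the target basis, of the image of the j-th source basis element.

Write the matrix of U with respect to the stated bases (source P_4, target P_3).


image of 1: 0
image of x: -1
image of x^2: -2x + 2
image of x^3: -3x^2 + 6x - 3
image of x^4: -4x^3 + 12x^2 - 12x + 4
each image's coordinates form column j of the matrix

the matrix is [[0, -1, 2, -3, 4]; [0, 0, -2, 6, -12]; [0, 0, 0, -3, 12]; [0, 0, 0, 0, -4]] (rows listed top to bottom)


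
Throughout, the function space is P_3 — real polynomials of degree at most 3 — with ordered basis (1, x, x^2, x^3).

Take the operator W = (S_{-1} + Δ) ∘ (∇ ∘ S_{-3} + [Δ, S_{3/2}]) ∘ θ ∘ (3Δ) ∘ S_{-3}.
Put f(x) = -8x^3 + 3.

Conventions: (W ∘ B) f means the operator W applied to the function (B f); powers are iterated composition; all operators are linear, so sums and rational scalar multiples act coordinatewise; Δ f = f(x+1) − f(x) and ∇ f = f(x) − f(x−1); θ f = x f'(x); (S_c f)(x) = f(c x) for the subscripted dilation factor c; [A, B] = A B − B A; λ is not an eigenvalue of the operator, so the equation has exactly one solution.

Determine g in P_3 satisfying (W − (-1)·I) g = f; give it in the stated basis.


g(x) = -8x^3 + 75816x - 40821

write g with unknown coordinates in the stated basis and equate coefficients in (W − (-1)·I) g = f
solving from the highest basis element down gives g = -8x^3 + 75816x - 40821
check: W g = -75816x + 40824
so W g − (-1)·g = -8x^3 + 3 = f ✓


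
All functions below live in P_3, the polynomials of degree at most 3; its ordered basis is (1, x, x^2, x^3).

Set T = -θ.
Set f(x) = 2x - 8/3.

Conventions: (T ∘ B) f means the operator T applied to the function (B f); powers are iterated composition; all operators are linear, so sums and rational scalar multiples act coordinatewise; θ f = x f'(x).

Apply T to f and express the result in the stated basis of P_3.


θ f = 2x
(-θ) f = -2x

g(x) = -2x


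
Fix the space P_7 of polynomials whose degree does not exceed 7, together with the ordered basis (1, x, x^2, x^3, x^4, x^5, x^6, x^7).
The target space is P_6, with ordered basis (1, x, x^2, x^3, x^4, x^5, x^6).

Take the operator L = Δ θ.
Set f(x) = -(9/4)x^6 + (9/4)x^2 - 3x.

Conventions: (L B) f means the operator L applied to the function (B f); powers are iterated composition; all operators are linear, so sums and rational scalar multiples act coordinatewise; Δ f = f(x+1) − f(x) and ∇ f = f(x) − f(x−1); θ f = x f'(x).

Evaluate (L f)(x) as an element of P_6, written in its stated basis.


g(x) = -81x^5 - (405/2)x^4 - 270x^3 - (405/2)x^2 - 72x - 12

θ f = -(27/2)x^6 + (9/2)x^2 - 3x
Δ θ f = -81x^5 - (405/2)x^4 - 270x^3 - (405/2)x^2 - 72x - 12


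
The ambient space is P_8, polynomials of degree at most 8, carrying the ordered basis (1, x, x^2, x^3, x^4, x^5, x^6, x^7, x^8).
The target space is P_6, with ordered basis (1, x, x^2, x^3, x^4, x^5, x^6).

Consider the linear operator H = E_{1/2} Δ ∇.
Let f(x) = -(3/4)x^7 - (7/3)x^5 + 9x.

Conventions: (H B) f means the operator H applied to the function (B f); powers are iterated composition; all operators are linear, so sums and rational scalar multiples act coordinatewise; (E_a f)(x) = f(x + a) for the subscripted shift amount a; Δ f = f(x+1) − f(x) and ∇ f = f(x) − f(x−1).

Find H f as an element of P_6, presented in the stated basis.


g(x) = -(63/2)x^5 - (315/4)x^4 - (2135/12)x^3 - (1505/8)x^2 - (11333/96)x - 1939/64

∇ f = -(21/4)x^6 + (63/4)x^5 - (455/12)x^4 + (595/12)x^3 - (469/12)x^2 + (203/12)x + 71/12
Δ ∇ f = -(63/2)x^5 - (595/6)x^3 - (203/6)x
E_{1/2} Δ ∇ f = -(63/2)x^5 - (315/4)x^4 - (2135/12)x^3 - (1505/8)x^2 - (11333/96)x - 1939/64


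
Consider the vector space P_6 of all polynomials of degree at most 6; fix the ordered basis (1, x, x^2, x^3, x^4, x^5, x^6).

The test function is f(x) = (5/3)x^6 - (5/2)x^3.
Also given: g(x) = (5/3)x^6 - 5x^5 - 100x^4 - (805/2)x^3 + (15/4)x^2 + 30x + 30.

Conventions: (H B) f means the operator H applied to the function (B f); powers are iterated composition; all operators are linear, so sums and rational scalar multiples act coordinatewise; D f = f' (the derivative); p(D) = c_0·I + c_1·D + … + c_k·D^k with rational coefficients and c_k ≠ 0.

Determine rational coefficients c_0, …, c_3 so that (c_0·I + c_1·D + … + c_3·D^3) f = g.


c_0 = 1, c_1 = -1/2, c_2 = -2, c_3 = -2

D^0 f = (5/3)x^6 - (5/2)x^3
D^1 f = 10x^5 - (15/2)x^2
D^2 f = 50x^4 - 15x
D^3 f = 200x^3 - 15
matching coefficients of g against c_0 f + c_1 Df + … from the top degree down determines the c_i
solution: c_0 = 1, c_1 = -1/2, c_2 = -2, c_3 = -2


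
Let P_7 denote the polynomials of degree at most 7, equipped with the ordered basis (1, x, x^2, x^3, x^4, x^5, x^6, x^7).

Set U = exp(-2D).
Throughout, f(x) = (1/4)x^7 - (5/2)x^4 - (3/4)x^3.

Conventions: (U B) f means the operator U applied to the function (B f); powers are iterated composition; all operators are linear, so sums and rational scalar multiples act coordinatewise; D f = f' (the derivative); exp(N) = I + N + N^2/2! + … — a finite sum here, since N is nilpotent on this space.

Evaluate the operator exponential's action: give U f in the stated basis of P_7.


the result is g(x) = (1/4)x^7 - (7/2)x^6 + 21x^5 - (145/2)x^4 + (637/4)x^3 - (447/2)x^2 + 183x - 66

order-1 term: -(7/2)x^6 + 20x^3 + (9/2)x^2
order-2 term: 21x^5 - 60x^2 - 9x
order-3 term: -70x^4 + 80x + 6
order-4 term: 140x^3 - 40
order-5 term: -168x^2
order-6 term: 112x
order-7 term: -32
the series for exp(-2D) f terminates at order 7
exp(-2D) f = (1/4)x^7 - (7/2)x^6 + 21x^5 - (145/2)x^4 + (637/4)x^3 - (447/2)x^2 + 183x - 66


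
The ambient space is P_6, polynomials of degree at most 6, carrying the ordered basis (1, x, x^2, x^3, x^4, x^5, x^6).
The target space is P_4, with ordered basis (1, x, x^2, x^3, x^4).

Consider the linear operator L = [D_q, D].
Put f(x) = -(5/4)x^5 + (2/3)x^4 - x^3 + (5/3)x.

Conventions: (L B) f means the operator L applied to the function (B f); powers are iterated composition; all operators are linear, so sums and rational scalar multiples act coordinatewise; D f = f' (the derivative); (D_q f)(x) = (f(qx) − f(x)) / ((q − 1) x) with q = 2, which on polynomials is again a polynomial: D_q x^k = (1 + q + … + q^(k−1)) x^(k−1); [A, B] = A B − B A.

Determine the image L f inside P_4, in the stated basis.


the image equals g(x) = (245/4)x^3 - (34/3)x^2 + 5x

D f = -(25/4)x^4 + (8/3)x^3 - 3x^2 + 5/3
D_q D f = -(375/4)x^3 + (56/3)x^2 - 9x
D_q f = -(155/4)x^4 + 10x^3 - 7x^2 + 5/3
D D_q f = -155x^3 + 30x^2 - 14x
[D_q, D] f = (245/4)x^3 - (34/3)x^2 + 5x


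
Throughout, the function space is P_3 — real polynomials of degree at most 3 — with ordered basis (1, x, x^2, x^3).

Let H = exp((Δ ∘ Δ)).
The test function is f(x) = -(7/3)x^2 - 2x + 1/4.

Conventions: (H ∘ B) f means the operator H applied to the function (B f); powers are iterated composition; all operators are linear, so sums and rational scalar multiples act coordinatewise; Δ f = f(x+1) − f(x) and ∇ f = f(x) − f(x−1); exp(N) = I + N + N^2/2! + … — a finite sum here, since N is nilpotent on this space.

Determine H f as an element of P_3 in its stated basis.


the result is g(x) = -(7/3)x^2 - 2x - 53/12

order-1 term: -14/3
the series for exp((Δ ∘ Δ)) f terminates at order 1
exp((Δ ∘ Δ)) f = -(7/3)x^2 - 2x - 53/12


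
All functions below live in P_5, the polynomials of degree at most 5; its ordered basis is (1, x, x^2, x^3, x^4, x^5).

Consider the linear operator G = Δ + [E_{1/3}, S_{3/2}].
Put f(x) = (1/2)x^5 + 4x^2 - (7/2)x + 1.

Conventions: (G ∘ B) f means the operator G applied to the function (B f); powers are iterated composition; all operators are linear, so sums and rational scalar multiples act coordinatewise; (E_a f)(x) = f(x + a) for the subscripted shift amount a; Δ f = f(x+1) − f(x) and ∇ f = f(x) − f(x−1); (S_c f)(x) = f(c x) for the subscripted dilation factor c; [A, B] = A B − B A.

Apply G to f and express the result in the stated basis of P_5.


g(x) = (295/64)x^4 + (235/32)x^3 + (575/96)x^2 + (21925/1728)x + 15331/15552

Δ f = (5/2)x^4 + 5x^3 + 5x^2 + (21/2)x + 1
S_{3/2} f = (243/64)x^5 + 9x^2 - (21/4)x + 1
E_{1/3} S_{3/2} f = (243/64)x^5 + (405/64)x^4 + (135/32)x^3 + (333/32)x^2 + (63/64)x + 17/64
E_{1/3} f = (1/2)x^5 + (5/6)x^4 + (5/9)x^3 + (113/27)x^2 - (65/81)x + 68/243
S_{3/2} E_{1/3} f = (243/64)x^5 + (135/32)x^4 + (15/8)x^3 + (113/12)x^2 - (65/54)x + 68/243
[E_{1/3}, S_{3/2}] f = (135/64)x^4 + (75/32)x^3 + (95/96)x^2 + (3781/1728)x - 221/15552
(Δ + [E_{1/3}, S_{3/2}]) f = (295/64)x^4 + (235/32)x^3 + (575/96)x^2 + (21925/1728)x + 15331/15552


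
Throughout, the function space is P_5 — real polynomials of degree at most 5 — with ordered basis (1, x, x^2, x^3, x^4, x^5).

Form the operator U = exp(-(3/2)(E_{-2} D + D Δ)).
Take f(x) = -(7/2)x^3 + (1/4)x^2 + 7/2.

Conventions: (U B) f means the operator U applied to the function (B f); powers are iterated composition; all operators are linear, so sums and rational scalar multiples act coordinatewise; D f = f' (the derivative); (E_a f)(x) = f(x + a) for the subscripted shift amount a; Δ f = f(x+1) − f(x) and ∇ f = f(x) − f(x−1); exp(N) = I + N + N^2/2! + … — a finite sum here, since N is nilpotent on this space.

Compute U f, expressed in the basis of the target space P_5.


order-1 term: (63/4)x^2 - (129/4)x + 159/2
order-2 term: -(189/8)x + 765/16
order-3 term: 189/16
the series for exp(-(3/2)(E_{-2} D + D Δ)) f terminates at order 3
exp(-(3/2)(E_{-2} D + D Δ)) f = -(7/2)x^3 + 16x^2 - (447/8)x + 1141/8

the image equals g(x) = -(7/2)x^3 + 16x^2 - (447/8)x + 1141/8


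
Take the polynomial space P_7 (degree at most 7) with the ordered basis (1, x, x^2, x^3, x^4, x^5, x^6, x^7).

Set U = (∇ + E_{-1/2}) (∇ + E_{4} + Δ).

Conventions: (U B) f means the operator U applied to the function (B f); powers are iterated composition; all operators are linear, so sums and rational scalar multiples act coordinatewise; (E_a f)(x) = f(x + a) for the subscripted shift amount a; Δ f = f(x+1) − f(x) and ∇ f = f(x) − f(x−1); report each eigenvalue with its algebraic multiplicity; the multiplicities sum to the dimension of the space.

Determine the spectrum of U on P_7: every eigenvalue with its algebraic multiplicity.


image of 1: 1
image of x: x + 13/2
image of x^2: x^2 + 13x + 85/4
image of x^3: x^3 + (39/2)x^2 + (255/4)x + 619/8
image of x^4: x^4 + 26x^3 + (255/2)x^2 + (619/2)x + 5377/16
image of x^5: x^5 + (65/2)x^4 + (425/2)x^3 + (3095/4)x^2 + (26885/16)x + 41083/32
image of x^6: x^6 + 39x^5 + (1275/4)x^4 + (3095/2)x^3 + (80655/16)x^2 + (123249/16)x + 336505/64
image of x^7: x^7 + (91/2)x^6 + (1785/4)x^5 + (21665/8)x^4 + (188195/16)x^3 + (862743/32)x^2 + (2355535/64)x + 2626819/128
the matrix is upper triangular; its diagonal is (1, 1, 1, 1, 1, 1, 1, 1)
for a triangular matrix the eigenvalues are the diagonal entries, with algebraic multiplicity their repetition count

λ = 1 (multiplicity 8)


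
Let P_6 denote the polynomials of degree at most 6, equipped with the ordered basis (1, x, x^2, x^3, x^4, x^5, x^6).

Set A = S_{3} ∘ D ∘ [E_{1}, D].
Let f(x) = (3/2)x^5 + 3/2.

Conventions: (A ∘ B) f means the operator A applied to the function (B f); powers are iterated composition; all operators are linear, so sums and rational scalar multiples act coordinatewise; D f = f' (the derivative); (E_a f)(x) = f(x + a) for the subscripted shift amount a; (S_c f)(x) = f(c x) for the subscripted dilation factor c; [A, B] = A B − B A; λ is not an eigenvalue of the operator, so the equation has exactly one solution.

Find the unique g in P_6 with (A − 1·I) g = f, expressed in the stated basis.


the image equals g(x) = -(3/2)x^5 - 3/2

write g with unknown coordinates in the stated basis and equate coefficients in (A − 1·I) g = f
solving from the highest basis element down gives g = -(3/2)x^5 - 3/2
check: A g = 0
so A g − 1·g = (3/2)x^5 + 3/2 = f ✓


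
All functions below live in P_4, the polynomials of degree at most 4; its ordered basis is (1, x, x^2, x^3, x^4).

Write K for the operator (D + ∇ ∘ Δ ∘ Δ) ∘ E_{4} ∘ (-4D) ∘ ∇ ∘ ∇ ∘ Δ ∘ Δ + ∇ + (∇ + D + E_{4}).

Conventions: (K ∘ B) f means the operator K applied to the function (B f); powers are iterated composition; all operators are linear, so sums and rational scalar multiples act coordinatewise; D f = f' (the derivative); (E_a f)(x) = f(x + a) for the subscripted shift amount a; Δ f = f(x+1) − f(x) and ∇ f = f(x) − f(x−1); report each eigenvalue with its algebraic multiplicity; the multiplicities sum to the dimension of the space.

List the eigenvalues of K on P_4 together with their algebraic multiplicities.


image of 1: 1
image of x: x + 7
image of x^2: x^2 + 14x + 14
image of x^3: x^3 + 21x^2 + 42x + 66
image of x^4: x^4 + 28x^3 + 84x^2 + 264x + 254
the matrix is upper triangular; its diagonal is (1, 1, 1, 1, 1)
for a triangular matrix the eigenvalues are the diagonal entries, with algebraic multiplicity their repetition count

λ = 1 (multiplicity 5)


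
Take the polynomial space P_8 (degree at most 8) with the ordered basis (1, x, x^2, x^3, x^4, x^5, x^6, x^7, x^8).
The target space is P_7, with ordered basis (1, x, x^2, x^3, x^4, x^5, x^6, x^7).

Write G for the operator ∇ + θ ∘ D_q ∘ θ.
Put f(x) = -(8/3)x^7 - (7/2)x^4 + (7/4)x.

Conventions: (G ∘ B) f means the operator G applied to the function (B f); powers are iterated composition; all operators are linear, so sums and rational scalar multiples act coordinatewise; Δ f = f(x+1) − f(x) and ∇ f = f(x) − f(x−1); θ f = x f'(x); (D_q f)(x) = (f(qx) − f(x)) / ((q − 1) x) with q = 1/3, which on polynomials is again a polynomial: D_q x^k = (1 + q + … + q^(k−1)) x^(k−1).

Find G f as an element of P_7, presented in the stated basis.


the result is g(x) = -(136024/729)x^6 + 56x^5 - (280/3)x^4 + (154/9)x^3 - 35x^2 + (14/3)x + 31/12

∇ f = -(56/3)x^6 + 56x^5 - (280/3)x^4 + (238/3)x^3 - 35x^2 + (14/3)x + 31/12
θ f = -(56/3)x^7 - 14x^4 + (7/4)x
D_q θ f = -(61208/2187)x^6 - (560/27)x^3 + 7/4
θ D_q θ f = -(122416/729)x^6 - (560/9)x^3
(∇ + θ ∘ D_q ∘ θ) f = -(136024/729)x^6 + 56x^5 - (280/3)x^4 + (154/9)x^3 - 35x^2 + (14/3)x + 31/12


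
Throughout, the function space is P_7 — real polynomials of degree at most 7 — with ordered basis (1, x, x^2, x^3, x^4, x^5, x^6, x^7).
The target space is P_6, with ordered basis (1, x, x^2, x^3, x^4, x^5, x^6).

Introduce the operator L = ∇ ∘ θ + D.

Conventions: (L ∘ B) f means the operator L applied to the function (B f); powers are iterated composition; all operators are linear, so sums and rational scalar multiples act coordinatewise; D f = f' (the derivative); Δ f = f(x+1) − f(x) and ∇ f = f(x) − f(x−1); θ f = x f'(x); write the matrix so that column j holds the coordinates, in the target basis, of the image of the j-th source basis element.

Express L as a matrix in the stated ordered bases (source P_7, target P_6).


the matrix is [[0, 2, -2, 3, -4, 5, -6, 7]; [0, 0, 6, -9, 16, -25, 36, -49]; [0, 0, 0, 12, -24, 50, -90, 147]; [0, 0, 0, 0, 20, -50, 120, -245]; [0, 0, 0, 0, 0, 30, -90, 245]; [0, 0, 0, 0, 0, 0, 42, -147]; [0, 0, 0, 0, 0, 0, 0, 56]] (rows listed top to bottom)

image of 1: 0
image of x: 2
image of x^2: 6x - 2
image of x^3: 12x^2 - 9x + 3
image of x^4: 20x^3 - 24x^2 + 16x - 4
image of x^5: 30x^4 - 50x^3 + 50x^2 - 25x + 5
image of x^6: 42x^5 - 90x^4 + 120x^3 - 90x^2 + 36x - 6
image of x^7: 56x^6 - 147x^5 + 245x^4 - 245x^3 + 147x^2 - 49x + 7
each image's coordinates form column j of the matrix


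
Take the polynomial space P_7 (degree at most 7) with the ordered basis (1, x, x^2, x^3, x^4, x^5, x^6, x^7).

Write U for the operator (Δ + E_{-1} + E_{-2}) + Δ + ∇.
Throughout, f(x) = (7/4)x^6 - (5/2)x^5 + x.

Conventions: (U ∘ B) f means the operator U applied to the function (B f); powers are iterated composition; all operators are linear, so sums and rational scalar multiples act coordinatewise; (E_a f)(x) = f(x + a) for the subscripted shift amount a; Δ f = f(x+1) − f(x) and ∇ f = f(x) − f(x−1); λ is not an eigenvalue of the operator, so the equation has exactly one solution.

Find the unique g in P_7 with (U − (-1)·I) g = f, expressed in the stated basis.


the image equals g(x) = (7/12)x^6 - (5/6)x^5 - (35/2)x^4 + 40x^3 + (845/6)x^2 - (959/3)x - 707/6

write g with unknown coordinates in the stated basis and equate coefficients in (U − (-1)·I) g = f
solving from the highest basis element down gives g = (7/12)x^6 - (5/6)x^5 - (35/2)x^4 + 40x^3 + (845/6)x^2 - (959/3)x - 707/6
check: U g = (7/6)x^6 - (5/3)x^5 + (35/2)x^4 - 40x^3 - (845/6)x^2 + (962/3)x + 707/6
so U g − (-1)·g = (7/4)x^6 - (5/2)x^5 + x = f ✓


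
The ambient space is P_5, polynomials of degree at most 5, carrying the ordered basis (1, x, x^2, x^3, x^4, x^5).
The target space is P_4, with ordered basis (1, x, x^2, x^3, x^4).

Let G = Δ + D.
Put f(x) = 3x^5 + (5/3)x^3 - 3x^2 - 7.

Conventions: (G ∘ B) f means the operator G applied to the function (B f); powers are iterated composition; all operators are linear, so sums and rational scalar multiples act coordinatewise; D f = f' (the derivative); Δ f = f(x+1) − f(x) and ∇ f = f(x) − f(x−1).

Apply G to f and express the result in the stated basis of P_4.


the image equals g(x) = 30x^4 + 30x^3 + 40x^2 + 8x + 5/3

Δ f = 15x^4 + 30x^3 + 35x^2 + 14x + 5/3
D f = 15x^4 + 5x^2 - 6x
(Δ + D) f = 30x^4 + 30x^3 + 40x^2 + 8x + 5/3


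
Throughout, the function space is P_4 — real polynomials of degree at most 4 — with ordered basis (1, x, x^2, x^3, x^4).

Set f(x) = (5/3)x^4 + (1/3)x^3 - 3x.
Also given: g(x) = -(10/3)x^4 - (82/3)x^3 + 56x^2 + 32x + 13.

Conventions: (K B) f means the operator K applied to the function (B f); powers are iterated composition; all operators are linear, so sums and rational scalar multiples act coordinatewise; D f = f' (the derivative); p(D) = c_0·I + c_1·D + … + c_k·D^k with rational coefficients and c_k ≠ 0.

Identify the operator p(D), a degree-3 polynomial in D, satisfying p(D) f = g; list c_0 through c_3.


p(D) = -2·I − 4·D + 3·D^2 + (1/2)·D^3, i.e. c_0 = -2, c_1 = -4, c_2 = 3, c_3 = 1/2

D^0 f = (5/3)x^4 + (1/3)x^3 - 3x
D^1 f = (20/3)x^3 + x^2 - 3
D^2 f = 20x^2 + 2x
D^3 f = 40x + 2
matching coefficients of g against c_0 f + c_1 Df + … from the top degree down determines the c_i
solution: c_0 = -2, c_1 = -4, c_2 = 3, c_3 = 1/2


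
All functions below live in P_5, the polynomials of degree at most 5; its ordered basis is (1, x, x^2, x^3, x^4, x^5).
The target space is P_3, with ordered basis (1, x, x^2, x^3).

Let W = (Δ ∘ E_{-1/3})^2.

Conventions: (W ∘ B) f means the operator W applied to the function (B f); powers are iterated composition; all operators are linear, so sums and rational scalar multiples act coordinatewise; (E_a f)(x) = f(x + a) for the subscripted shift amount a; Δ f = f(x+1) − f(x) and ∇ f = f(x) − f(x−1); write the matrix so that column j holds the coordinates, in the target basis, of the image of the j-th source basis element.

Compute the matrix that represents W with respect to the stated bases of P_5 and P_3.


image of 1: 0
image of x: 0
image of x^2: 2
image of x^3: 6x + 2
image of x^4: 12x^2 + 8x + 10/3
image of x^5: 20x^3 + 20x^2 + (50/3)x + 110/27
each image's coordinates form column j of the matrix

the matrix is [[0, 0, 2, 2, 10/3, 110/27]; [0, 0, 0, 6, 8, 50/3]; [0, 0, 0, 0, 12, 20]; [0, 0, 0, 0, 0, 20]] (rows listed top to bottom)


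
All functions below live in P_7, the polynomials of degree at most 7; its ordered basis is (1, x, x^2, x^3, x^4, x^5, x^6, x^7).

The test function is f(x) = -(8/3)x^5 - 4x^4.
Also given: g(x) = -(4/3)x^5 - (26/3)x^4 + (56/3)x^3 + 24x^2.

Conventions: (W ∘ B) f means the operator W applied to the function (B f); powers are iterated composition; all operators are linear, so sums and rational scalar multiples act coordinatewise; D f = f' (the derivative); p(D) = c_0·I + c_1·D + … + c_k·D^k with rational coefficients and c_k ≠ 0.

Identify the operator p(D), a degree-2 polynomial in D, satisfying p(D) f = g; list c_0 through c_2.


D^0 f = -(8/3)x^5 - 4x^4
D^1 f = -(40/3)x^4 - 16x^3
D^2 f = -(160/3)x^3 - 48x^2
matching coefficients of g against c_0 f + c_1 Df + … from the top degree down determines the c_i
solution: c_0 = 1/2, c_1 = 1/2, c_2 = -1/2

c_0 = 1/2, c_1 = 1/2, c_2 = -1/2


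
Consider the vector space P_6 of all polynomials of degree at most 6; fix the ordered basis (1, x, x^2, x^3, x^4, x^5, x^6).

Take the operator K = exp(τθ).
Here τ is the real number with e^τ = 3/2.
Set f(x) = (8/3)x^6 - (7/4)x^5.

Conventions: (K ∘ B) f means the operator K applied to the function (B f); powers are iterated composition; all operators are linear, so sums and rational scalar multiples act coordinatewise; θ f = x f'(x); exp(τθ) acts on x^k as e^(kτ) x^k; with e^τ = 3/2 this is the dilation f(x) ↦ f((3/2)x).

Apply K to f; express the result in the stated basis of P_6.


exp(τθ) x^k = e^(kτ) x^k; with e^τ = 3/2 this sends x^k to (3/2)^k x^k
x^5 ↦ 243/32 x^5
x^6 ↦ 729/64 x^6
applying this coordinatewise to f: exp(τθ) f = (243/8)x^6 - (1701/128)x^5

g(x) = (243/8)x^6 - (1701/128)x^5


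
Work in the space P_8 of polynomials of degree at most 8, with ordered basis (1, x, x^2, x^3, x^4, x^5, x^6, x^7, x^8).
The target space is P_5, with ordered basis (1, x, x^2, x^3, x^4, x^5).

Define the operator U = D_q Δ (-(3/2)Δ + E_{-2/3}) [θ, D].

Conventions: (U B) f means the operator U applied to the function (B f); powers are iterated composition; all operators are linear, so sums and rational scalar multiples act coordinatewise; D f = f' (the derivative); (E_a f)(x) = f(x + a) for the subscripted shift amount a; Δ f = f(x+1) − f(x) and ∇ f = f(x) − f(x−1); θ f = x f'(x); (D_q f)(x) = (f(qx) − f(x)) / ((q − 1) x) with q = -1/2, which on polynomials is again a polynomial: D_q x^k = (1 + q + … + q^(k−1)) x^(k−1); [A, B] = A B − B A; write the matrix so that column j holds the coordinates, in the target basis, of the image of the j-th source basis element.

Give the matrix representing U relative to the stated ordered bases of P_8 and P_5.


image of 1: 0
image of x: 0
image of x^2: 0
image of x^3: -6
image of x^4: -6x + 40
image of x^5: -15x^2 + 50x + 520/3
image of x^6: -(75/4)x^3 + 150x^2 + 260x + 5720/9
image of x^7: -(231/8)x^4 + (875/4)x^3 + 910x^2 + (10010/9)x + 50876/27
image of x^8: -(147/4)x^5 + 385x^4 + (4550/3)x^3 + (40040/9)x^2 + (101752/27)x + 422240/81
each image's coordinates form column j of the matrix

the matrix is [[0, 0, 0, -6, 40, 520/3, 5720/9, 50876/27, 422240/81]; [0, 0, 0, 0, -6, 50, 260, 10010/9, 101752/27]; [0, 0, 0, 0, 0, -15, 150, 910, 40040/9]; [0, 0, 0, 0, 0, 0, -75/4, 875/4, 4550/3]; [0, 0, 0, 0, 0, 0, 0, -231/8, 385]; [0, 0, 0, 0, 0, 0, 0, 0, -147/4]] (rows listed top to bottom)


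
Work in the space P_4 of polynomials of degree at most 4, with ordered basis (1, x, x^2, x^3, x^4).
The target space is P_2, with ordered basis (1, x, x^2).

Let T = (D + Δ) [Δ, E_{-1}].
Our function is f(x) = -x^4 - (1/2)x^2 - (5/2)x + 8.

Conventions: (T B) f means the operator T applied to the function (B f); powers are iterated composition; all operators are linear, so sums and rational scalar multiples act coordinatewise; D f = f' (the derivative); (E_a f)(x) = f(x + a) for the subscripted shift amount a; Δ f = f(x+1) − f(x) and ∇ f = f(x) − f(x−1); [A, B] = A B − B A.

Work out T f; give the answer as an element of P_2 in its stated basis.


E_{-1} f = -x^4 + 4x^3 - (13/2)x^2 + (5/2)x + 9
Δ E_{-1} f = -4x^3 + 6x^2 - 5x - 1
Δ f = -4x^3 - 6x^2 - 5x - 4
E_{-1} Δ f = -4x^3 + 6x^2 - 5x - 1
[Δ, E_{-1}] f = 0
D [Δ, E_{-1}] f = 0
Δ [Δ, E_{-1}] f = 0
(D + Δ) [Δ, E_{-1}] f = 0

the image equals g(x) = 0


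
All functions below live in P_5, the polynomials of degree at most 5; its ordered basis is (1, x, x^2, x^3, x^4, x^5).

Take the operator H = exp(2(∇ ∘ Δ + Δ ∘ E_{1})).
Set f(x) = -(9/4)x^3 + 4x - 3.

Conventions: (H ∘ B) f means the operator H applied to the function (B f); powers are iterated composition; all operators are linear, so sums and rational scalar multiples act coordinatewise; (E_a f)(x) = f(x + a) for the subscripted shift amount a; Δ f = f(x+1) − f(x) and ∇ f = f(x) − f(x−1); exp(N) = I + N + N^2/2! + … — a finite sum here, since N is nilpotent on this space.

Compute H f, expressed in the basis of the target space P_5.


g(x) = -(9/4)x^3 - (27/2)x^2 - (181/2)x - 359/2

order-1 term: -(27/2)x^2 - (135/2)x - 47/2
order-2 term: -27x - 135
order-3 term: -18
the series for exp(2(∇ ∘ Δ + Δ ∘ E_{1})) f terminates at order 3
exp(2(∇ ∘ Δ + Δ ∘ E_{1})) f = -(9/4)x^3 - (27/2)x^2 - (181/2)x - 359/2


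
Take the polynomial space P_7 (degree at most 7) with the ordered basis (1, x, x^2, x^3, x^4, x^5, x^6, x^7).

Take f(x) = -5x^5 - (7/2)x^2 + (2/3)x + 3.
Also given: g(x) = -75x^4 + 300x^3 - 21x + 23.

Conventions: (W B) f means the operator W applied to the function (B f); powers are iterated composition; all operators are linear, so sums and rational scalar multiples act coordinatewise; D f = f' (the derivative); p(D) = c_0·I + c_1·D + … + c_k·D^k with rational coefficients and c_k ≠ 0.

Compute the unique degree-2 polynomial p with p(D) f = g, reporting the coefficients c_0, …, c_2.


D^0 f = -5x^5 - (7/2)x^2 + (2/3)x + 3
D^1 f = -25x^4 - 7x + 2/3
D^2 f = -100x^3 - 7
matching coefficients of g against c_0 f + c_1 Df + … from the top degree down determines the c_i
solution: c_0 = 0, c_1 = 3, c_2 = -3

c_0 = 0, c_1 = 3, c_2 = -3


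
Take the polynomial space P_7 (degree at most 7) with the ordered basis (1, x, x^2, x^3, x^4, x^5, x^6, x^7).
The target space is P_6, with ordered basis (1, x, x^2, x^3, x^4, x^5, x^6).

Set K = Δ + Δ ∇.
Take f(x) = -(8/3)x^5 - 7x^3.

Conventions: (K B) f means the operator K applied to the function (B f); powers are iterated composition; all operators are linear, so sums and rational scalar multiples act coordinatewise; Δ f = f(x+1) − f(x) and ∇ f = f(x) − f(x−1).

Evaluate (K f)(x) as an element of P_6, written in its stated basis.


Δ f = -(40/3)x^4 - (80/3)x^3 - (143/3)x^2 - (103/3)x - 29/3
∇ f = -(40/3)x^4 + (80/3)x^3 - (143/3)x^2 + (103/3)x - 29/3
Δ ∇ f = -(160/3)x^3 - (206/3)x
(Δ + Δ ∇) f = -(40/3)x^4 - 80x^3 - (143/3)x^2 - 103x - 29/3

g(x) = -(40/3)x^4 - 80x^3 - (143/3)x^2 - 103x - 29/3


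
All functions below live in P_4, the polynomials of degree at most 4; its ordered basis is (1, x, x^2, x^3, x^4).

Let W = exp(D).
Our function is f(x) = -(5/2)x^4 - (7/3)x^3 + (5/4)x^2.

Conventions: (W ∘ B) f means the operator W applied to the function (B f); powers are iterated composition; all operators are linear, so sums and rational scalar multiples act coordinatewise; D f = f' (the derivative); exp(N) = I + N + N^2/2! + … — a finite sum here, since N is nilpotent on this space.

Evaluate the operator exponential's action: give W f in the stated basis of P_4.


the result is g(x) = -(5/2)x^4 - (37/3)x^3 - (83/4)x^2 - (29/2)x - 43/12

order-1 term: -10x^3 - 7x^2 + (5/2)x
order-2 term: -15x^2 - 7x + 5/4
order-3 term: -10x - 7/3
order-4 term: -5/2
the series for exp(D) f terminates at order 4
exp(D) f = -(5/2)x^4 - (37/3)x^3 - (83/4)x^2 - (29/2)x - 43/12


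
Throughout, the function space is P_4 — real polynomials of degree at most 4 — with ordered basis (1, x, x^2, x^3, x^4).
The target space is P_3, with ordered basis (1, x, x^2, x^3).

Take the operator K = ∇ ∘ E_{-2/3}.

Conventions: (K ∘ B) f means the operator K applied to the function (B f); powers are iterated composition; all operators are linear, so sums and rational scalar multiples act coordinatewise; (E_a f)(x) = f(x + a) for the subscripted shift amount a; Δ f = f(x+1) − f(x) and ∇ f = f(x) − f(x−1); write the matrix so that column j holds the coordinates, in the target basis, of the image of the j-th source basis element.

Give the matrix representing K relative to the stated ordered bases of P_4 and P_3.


image of 1: 0
image of x: 1
image of x^2: 2x - 7/3
image of x^3: 3x^2 - 7x + 13/3
image of x^4: 4x^3 - 14x^2 + (52/3)x - 203/27
each image's coordinates form column j of the matrix

the matrix is [[0, 1, -7/3, 13/3, -203/27]; [0, 0, 2, -7, 52/3]; [0, 0, 0, 3, -14]; [0, 0, 0, 0, 4]] (rows listed top to bottom)
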